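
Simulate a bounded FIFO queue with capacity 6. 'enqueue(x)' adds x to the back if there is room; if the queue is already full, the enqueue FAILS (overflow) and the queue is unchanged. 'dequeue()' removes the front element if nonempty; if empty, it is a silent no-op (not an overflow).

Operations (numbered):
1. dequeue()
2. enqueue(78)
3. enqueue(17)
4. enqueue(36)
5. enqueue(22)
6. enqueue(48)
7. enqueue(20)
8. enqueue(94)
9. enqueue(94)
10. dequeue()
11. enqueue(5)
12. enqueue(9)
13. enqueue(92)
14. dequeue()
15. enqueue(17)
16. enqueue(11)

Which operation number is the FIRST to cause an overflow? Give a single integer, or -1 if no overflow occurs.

1. dequeue(): empty, no-op, size=0
2. enqueue(78): size=1
3. enqueue(17): size=2
4. enqueue(36): size=3
5. enqueue(22): size=4
6. enqueue(48): size=5
7. enqueue(20): size=6
8. enqueue(94): size=6=cap → OVERFLOW (fail)
9. enqueue(94): size=6=cap → OVERFLOW (fail)
10. dequeue(): size=5
11. enqueue(5): size=6
12. enqueue(9): size=6=cap → OVERFLOW (fail)
13. enqueue(92): size=6=cap → OVERFLOW (fail)
14. dequeue(): size=5
15. enqueue(17): size=6
16. enqueue(11): size=6=cap → OVERFLOW (fail)

Answer: 8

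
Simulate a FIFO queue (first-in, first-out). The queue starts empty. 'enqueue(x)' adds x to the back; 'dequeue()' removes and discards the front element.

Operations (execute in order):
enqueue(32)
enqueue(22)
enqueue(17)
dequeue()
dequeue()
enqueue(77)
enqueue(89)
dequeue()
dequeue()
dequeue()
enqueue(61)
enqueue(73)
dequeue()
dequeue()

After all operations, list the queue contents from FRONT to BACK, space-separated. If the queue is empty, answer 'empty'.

enqueue(32): [32]
enqueue(22): [32, 22]
enqueue(17): [32, 22, 17]
dequeue(): [22, 17]
dequeue(): [17]
enqueue(77): [17, 77]
enqueue(89): [17, 77, 89]
dequeue(): [77, 89]
dequeue(): [89]
dequeue(): []
enqueue(61): [61]
enqueue(73): [61, 73]
dequeue(): [73]
dequeue(): []

Answer: empty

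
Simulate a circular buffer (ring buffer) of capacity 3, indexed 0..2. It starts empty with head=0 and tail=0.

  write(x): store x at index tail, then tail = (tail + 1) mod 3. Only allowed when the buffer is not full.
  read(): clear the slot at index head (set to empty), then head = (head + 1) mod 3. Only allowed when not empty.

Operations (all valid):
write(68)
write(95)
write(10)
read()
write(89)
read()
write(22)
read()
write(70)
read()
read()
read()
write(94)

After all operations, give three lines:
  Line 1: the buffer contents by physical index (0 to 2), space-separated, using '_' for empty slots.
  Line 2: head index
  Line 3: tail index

write(68): buf=[68 _ _], head=0, tail=1, size=1
write(95): buf=[68 95 _], head=0, tail=2, size=2
write(10): buf=[68 95 10], head=0, tail=0, size=3
read(): buf=[_ 95 10], head=1, tail=0, size=2
write(89): buf=[89 95 10], head=1, tail=1, size=3
read(): buf=[89 _ 10], head=2, tail=1, size=2
write(22): buf=[89 22 10], head=2, tail=2, size=3
read(): buf=[89 22 _], head=0, tail=2, size=2
write(70): buf=[89 22 70], head=0, tail=0, size=3
read(): buf=[_ 22 70], head=1, tail=0, size=2
read(): buf=[_ _ 70], head=2, tail=0, size=1
read(): buf=[_ _ _], head=0, tail=0, size=0
write(94): buf=[94 _ _], head=0, tail=1, size=1

Answer: 94 _ _
0
1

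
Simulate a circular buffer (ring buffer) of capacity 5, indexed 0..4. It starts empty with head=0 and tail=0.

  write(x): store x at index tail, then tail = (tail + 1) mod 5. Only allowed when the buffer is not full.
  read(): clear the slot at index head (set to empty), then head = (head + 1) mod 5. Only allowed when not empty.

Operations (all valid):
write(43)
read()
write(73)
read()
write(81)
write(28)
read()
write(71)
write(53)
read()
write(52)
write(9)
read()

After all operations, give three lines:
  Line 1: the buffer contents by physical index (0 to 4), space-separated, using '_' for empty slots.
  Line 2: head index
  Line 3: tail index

write(43): buf=[43 _ _ _ _], head=0, tail=1, size=1
read(): buf=[_ _ _ _ _], head=1, tail=1, size=0
write(73): buf=[_ 73 _ _ _], head=1, tail=2, size=1
read(): buf=[_ _ _ _ _], head=2, tail=2, size=0
write(81): buf=[_ _ 81 _ _], head=2, tail=3, size=1
write(28): buf=[_ _ 81 28 _], head=2, tail=4, size=2
read(): buf=[_ _ _ 28 _], head=3, tail=4, size=1
write(71): buf=[_ _ _ 28 71], head=3, tail=0, size=2
write(53): buf=[53 _ _ 28 71], head=3, tail=1, size=3
read(): buf=[53 _ _ _ 71], head=4, tail=1, size=2
write(52): buf=[53 52 _ _ 71], head=4, tail=2, size=3
write(9): buf=[53 52 9 _ 71], head=4, tail=3, size=4
read(): buf=[53 52 9 _ _], head=0, tail=3, size=3

Answer: 53 52 9 _ _
0
3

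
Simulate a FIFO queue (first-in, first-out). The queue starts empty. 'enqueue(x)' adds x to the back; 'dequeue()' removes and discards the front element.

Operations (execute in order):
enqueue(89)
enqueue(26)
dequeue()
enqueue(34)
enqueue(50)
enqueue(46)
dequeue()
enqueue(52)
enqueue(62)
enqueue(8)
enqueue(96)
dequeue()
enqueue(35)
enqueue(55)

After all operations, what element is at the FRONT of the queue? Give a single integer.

enqueue(89): queue = [89]
enqueue(26): queue = [89, 26]
dequeue(): queue = [26]
enqueue(34): queue = [26, 34]
enqueue(50): queue = [26, 34, 50]
enqueue(46): queue = [26, 34, 50, 46]
dequeue(): queue = [34, 50, 46]
enqueue(52): queue = [34, 50, 46, 52]
enqueue(62): queue = [34, 50, 46, 52, 62]
enqueue(8): queue = [34, 50, 46, 52, 62, 8]
enqueue(96): queue = [34, 50, 46, 52, 62, 8, 96]
dequeue(): queue = [50, 46, 52, 62, 8, 96]
enqueue(35): queue = [50, 46, 52, 62, 8, 96, 35]
enqueue(55): queue = [50, 46, 52, 62, 8, 96, 35, 55]

Answer: 50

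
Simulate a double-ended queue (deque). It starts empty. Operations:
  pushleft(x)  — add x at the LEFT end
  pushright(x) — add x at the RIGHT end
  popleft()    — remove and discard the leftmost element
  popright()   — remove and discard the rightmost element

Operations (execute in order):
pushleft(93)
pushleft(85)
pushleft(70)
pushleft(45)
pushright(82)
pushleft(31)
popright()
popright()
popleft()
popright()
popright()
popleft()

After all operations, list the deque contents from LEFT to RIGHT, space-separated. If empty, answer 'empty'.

pushleft(93): [93]
pushleft(85): [85, 93]
pushleft(70): [70, 85, 93]
pushleft(45): [45, 70, 85, 93]
pushright(82): [45, 70, 85, 93, 82]
pushleft(31): [31, 45, 70, 85, 93, 82]
popright(): [31, 45, 70, 85, 93]
popright(): [31, 45, 70, 85]
popleft(): [45, 70, 85]
popright(): [45, 70]
popright(): [45]
popleft(): []

Answer: empty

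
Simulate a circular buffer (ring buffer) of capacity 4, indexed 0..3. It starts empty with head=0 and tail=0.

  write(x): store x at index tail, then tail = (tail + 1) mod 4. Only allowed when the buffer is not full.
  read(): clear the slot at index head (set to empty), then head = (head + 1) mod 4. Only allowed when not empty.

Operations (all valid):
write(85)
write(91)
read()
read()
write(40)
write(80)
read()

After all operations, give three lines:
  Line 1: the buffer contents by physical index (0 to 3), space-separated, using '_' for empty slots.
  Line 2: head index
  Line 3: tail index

write(85): buf=[85 _ _ _], head=0, tail=1, size=1
write(91): buf=[85 91 _ _], head=0, tail=2, size=2
read(): buf=[_ 91 _ _], head=1, tail=2, size=1
read(): buf=[_ _ _ _], head=2, tail=2, size=0
write(40): buf=[_ _ 40 _], head=2, tail=3, size=1
write(80): buf=[_ _ 40 80], head=2, tail=0, size=2
read(): buf=[_ _ _ 80], head=3, tail=0, size=1

Answer: _ _ _ 80
3
0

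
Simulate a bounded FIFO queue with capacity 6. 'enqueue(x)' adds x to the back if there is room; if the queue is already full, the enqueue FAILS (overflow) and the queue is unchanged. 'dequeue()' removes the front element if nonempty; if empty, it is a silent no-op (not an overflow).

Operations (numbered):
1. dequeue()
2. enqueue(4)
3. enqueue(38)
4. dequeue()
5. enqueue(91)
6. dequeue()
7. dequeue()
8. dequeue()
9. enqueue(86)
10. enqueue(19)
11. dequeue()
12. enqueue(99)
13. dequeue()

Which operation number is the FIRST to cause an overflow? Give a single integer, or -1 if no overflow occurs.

Answer: -1

Derivation:
1. dequeue(): empty, no-op, size=0
2. enqueue(4): size=1
3. enqueue(38): size=2
4. dequeue(): size=1
5. enqueue(91): size=2
6. dequeue(): size=1
7. dequeue(): size=0
8. dequeue(): empty, no-op, size=0
9. enqueue(86): size=1
10. enqueue(19): size=2
11. dequeue(): size=1
12. enqueue(99): size=2
13. dequeue(): size=1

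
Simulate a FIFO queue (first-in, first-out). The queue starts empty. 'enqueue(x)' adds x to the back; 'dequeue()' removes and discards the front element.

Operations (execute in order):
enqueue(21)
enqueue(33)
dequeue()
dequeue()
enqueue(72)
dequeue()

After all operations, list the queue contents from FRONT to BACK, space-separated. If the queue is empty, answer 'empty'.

enqueue(21): [21]
enqueue(33): [21, 33]
dequeue(): [33]
dequeue(): []
enqueue(72): [72]
dequeue(): []

Answer: empty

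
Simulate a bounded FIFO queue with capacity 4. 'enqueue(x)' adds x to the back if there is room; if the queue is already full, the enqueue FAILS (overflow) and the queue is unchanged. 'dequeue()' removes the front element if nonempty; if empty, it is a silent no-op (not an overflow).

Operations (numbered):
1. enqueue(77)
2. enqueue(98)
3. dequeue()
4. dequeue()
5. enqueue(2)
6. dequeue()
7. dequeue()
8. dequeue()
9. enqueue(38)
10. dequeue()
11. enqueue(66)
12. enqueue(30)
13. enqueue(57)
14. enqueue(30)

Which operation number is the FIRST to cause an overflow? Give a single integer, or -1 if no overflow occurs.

Answer: -1

Derivation:
1. enqueue(77): size=1
2. enqueue(98): size=2
3. dequeue(): size=1
4. dequeue(): size=0
5. enqueue(2): size=1
6. dequeue(): size=0
7. dequeue(): empty, no-op, size=0
8. dequeue(): empty, no-op, size=0
9. enqueue(38): size=1
10. dequeue(): size=0
11. enqueue(66): size=1
12. enqueue(30): size=2
13. enqueue(57): size=3
14. enqueue(30): size=4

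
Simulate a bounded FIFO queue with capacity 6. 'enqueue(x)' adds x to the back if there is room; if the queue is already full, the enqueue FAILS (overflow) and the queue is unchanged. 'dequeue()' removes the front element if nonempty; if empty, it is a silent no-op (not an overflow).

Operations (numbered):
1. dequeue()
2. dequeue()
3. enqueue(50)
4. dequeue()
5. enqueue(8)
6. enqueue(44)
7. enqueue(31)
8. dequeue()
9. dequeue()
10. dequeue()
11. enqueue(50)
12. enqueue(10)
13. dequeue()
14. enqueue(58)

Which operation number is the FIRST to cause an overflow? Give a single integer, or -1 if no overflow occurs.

1. dequeue(): empty, no-op, size=0
2. dequeue(): empty, no-op, size=0
3. enqueue(50): size=1
4. dequeue(): size=0
5. enqueue(8): size=1
6. enqueue(44): size=2
7. enqueue(31): size=3
8. dequeue(): size=2
9. dequeue(): size=1
10. dequeue(): size=0
11. enqueue(50): size=1
12. enqueue(10): size=2
13. dequeue(): size=1
14. enqueue(58): size=2

Answer: -1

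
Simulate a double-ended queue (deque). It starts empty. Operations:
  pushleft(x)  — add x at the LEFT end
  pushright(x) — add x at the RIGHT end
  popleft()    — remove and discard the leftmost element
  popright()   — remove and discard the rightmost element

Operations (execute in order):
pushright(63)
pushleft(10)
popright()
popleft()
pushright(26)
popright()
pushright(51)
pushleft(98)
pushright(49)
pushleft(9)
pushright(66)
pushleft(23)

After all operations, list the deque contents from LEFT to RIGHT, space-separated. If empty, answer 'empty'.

pushright(63): [63]
pushleft(10): [10, 63]
popright(): [10]
popleft(): []
pushright(26): [26]
popright(): []
pushright(51): [51]
pushleft(98): [98, 51]
pushright(49): [98, 51, 49]
pushleft(9): [9, 98, 51, 49]
pushright(66): [9, 98, 51, 49, 66]
pushleft(23): [23, 9, 98, 51, 49, 66]

Answer: 23 9 98 51 49 66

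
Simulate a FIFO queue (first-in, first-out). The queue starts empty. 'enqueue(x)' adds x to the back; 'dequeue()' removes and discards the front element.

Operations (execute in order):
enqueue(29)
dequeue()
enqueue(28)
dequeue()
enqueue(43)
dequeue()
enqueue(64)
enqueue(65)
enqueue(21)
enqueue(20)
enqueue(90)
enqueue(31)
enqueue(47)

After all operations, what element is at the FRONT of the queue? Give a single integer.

Answer: 64

Derivation:
enqueue(29): queue = [29]
dequeue(): queue = []
enqueue(28): queue = [28]
dequeue(): queue = []
enqueue(43): queue = [43]
dequeue(): queue = []
enqueue(64): queue = [64]
enqueue(65): queue = [64, 65]
enqueue(21): queue = [64, 65, 21]
enqueue(20): queue = [64, 65, 21, 20]
enqueue(90): queue = [64, 65, 21, 20, 90]
enqueue(31): queue = [64, 65, 21, 20, 90, 31]
enqueue(47): queue = [64, 65, 21, 20, 90, 31, 47]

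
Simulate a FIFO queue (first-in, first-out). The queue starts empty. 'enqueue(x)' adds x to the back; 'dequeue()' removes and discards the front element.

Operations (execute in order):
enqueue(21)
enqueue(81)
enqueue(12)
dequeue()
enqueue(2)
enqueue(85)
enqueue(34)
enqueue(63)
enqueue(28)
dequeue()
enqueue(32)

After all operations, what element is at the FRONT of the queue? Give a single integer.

enqueue(21): queue = [21]
enqueue(81): queue = [21, 81]
enqueue(12): queue = [21, 81, 12]
dequeue(): queue = [81, 12]
enqueue(2): queue = [81, 12, 2]
enqueue(85): queue = [81, 12, 2, 85]
enqueue(34): queue = [81, 12, 2, 85, 34]
enqueue(63): queue = [81, 12, 2, 85, 34, 63]
enqueue(28): queue = [81, 12, 2, 85, 34, 63, 28]
dequeue(): queue = [12, 2, 85, 34, 63, 28]
enqueue(32): queue = [12, 2, 85, 34, 63, 28, 32]

Answer: 12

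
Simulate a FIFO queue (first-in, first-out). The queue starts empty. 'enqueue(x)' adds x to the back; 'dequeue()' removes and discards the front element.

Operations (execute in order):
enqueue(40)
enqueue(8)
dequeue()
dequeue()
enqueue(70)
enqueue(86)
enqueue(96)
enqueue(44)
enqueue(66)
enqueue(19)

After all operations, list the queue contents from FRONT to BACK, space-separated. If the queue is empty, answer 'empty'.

Answer: 70 86 96 44 66 19

Derivation:
enqueue(40): [40]
enqueue(8): [40, 8]
dequeue(): [8]
dequeue(): []
enqueue(70): [70]
enqueue(86): [70, 86]
enqueue(96): [70, 86, 96]
enqueue(44): [70, 86, 96, 44]
enqueue(66): [70, 86, 96, 44, 66]
enqueue(19): [70, 86, 96, 44, 66, 19]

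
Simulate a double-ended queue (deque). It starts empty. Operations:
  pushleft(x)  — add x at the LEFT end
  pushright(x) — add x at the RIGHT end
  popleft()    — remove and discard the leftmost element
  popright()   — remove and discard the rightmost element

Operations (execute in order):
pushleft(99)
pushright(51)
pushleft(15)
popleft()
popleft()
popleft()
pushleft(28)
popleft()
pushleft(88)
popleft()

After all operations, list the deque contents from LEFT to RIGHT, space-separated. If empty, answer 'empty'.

Answer: empty

Derivation:
pushleft(99): [99]
pushright(51): [99, 51]
pushleft(15): [15, 99, 51]
popleft(): [99, 51]
popleft(): [51]
popleft(): []
pushleft(28): [28]
popleft(): []
pushleft(88): [88]
popleft(): []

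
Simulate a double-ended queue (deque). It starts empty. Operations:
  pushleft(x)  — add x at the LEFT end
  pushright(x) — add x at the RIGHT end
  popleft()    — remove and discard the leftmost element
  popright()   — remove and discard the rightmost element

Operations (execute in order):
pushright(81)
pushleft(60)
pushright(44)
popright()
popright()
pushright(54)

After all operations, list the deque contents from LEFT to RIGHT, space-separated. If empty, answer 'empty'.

Answer: 60 54

Derivation:
pushright(81): [81]
pushleft(60): [60, 81]
pushright(44): [60, 81, 44]
popright(): [60, 81]
popright(): [60]
pushright(54): [60, 54]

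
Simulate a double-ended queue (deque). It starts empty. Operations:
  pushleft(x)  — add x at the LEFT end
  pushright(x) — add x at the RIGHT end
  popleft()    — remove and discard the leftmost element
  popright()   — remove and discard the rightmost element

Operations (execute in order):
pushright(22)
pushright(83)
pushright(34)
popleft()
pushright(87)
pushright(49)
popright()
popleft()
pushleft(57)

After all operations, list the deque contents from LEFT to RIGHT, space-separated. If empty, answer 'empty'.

pushright(22): [22]
pushright(83): [22, 83]
pushright(34): [22, 83, 34]
popleft(): [83, 34]
pushright(87): [83, 34, 87]
pushright(49): [83, 34, 87, 49]
popright(): [83, 34, 87]
popleft(): [34, 87]
pushleft(57): [57, 34, 87]

Answer: 57 34 87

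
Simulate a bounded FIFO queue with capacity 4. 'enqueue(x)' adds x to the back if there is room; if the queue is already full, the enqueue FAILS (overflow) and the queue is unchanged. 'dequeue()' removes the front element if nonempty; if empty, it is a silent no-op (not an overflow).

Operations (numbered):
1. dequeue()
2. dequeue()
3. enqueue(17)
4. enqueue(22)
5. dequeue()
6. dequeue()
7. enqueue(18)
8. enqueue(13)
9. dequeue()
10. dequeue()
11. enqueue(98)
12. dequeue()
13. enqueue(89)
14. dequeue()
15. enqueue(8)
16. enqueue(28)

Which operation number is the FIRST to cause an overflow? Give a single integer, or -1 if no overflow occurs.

Answer: -1

Derivation:
1. dequeue(): empty, no-op, size=0
2. dequeue(): empty, no-op, size=0
3. enqueue(17): size=1
4. enqueue(22): size=2
5. dequeue(): size=1
6. dequeue(): size=0
7. enqueue(18): size=1
8. enqueue(13): size=2
9. dequeue(): size=1
10. dequeue(): size=0
11. enqueue(98): size=1
12. dequeue(): size=0
13. enqueue(89): size=1
14. dequeue(): size=0
15. enqueue(8): size=1
16. enqueue(28): size=2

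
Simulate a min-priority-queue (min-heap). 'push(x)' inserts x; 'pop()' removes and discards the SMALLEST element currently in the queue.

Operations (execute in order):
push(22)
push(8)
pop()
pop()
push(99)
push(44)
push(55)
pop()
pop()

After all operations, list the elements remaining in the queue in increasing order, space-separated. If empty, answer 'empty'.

push(22): heap contents = [22]
push(8): heap contents = [8, 22]
pop() → 8: heap contents = [22]
pop() → 22: heap contents = []
push(99): heap contents = [99]
push(44): heap contents = [44, 99]
push(55): heap contents = [44, 55, 99]
pop() → 44: heap contents = [55, 99]
pop() → 55: heap contents = [99]

Answer: 99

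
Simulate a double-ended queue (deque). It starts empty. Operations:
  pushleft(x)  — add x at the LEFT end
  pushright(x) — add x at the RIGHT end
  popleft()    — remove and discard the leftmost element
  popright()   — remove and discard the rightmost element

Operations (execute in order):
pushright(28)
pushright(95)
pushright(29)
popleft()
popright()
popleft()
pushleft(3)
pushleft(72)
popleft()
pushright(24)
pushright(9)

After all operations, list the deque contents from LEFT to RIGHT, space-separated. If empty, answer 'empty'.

pushright(28): [28]
pushright(95): [28, 95]
pushright(29): [28, 95, 29]
popleft(): [95, 29]
popright(): [95]
popleft(): []
pushleft(3): [3]
pushleft(72): [72, 3]
popleft(): [3]
pushright(24): [3, 24]
pushright(9): [3, 24, 9]

Answer: 3 24 9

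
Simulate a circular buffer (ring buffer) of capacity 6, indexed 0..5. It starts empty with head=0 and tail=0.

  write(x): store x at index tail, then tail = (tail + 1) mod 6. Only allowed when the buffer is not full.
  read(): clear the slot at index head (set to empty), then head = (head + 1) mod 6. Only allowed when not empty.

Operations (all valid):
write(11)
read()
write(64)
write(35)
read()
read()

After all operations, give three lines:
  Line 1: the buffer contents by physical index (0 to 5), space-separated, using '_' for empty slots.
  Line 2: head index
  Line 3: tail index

write(11): buf=[11 _ _ _ _ _], head=0, tail=1, size=1
read(): buf=[_ _ _ _ _ _], head=1, tail=1, size=0
write(64): buf=[_ 64 _ _ _ _], head=1, tail=2, size=1
write(35): buf=[_ 64 35 _ _ _], head=1, tail=3, size=2
read(): buf=[_ _ 35 _ _ _], head=2, tail=3, size=1
read(): buf=[_ _ _ _ _ _], head=3, tail=3, size=0

Answer: _ _ _ _ _ _
3
3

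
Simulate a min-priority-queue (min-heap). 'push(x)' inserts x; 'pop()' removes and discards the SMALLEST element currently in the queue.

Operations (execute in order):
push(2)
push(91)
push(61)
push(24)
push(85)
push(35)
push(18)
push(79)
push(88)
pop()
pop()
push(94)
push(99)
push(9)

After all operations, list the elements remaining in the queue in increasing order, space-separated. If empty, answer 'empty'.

Answer: 9 24 35 61 79 85 88 91 94 99

Derivation:
push(2): heap contents = [2]
push(91): heap contents = [2, 91]
push(61): heap contents = [2, 61, 91]
push(24): heap contents = [2, 24, 61, 91]
push(85): heap contents = [2, 24, 61, 85, 91]
push(35): heap contents = [2, 24, 35, 61, 85, 91]
push(18): heap contents = [2, 18, 24, 35, 61, 85, 91]
push(79): heap contents = [2, 18, 24, 35, 61, 79, 85, 91]
push(88): heap contents = [2, 18, 24, 35, 61, 79, 85, 88, 91]
pop() → 2: heap contents = [18, 24, 35, 61, 79, 85, 88, 91]
pop() → 18: heap contents = [24, 35, 61, 79, 85, 88, 91]
push(94): heap contents = [24, 35, 61, 79, 85, 88, 91, 94]
push(99): heap contents = [24, 35, 61, 79, 85, 88, 91, 94, 99]
push(9): heap contents = [9, 24, 35, 61, 79, 85, 88, 91, 94, 99]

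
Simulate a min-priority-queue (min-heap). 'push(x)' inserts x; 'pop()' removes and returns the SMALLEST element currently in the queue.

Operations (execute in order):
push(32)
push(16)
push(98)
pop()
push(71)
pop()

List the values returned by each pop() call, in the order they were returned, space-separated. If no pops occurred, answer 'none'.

push(32): heap contents = [32]
push(16): heap contents = [16, 32]
push(98): heap contents = [16, 32, 98]
pop() → 16: heap contents = [32, 98]
push(71): heap contents = [32, 71, 98]
pop() → 32: heap contents = [71, 98]

Answer: 16 32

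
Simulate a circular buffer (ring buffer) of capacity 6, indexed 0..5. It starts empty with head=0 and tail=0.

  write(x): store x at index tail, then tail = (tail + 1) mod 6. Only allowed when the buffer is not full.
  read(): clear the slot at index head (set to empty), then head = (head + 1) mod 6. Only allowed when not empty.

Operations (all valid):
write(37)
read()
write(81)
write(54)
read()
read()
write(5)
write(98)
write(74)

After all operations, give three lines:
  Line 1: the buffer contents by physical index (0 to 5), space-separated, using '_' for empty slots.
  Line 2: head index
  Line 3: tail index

write(37): buf=[37 _ _ _ _ _], head=0, tail=1, size=1
read(): buf=[_ _ _ _ _ _], head=1, tail=1, size=0
write(81): buf=[_ 81 _ _ _ _], head=1, tail=2, size=1
write(54): buf=[_ 81 54 _ _ _], head=1, tail=3, size=2
read(): buf=[_ _ 54 _ _ _], head=2, tail=3, size=1
read(): buf=[_ _ _ _ _ _], head=3, tail=3, size=0
write(5): buf=[_ _ _ 5 _ _], head=3, tail=4, size=1
write(98): buf=[_ _ _ 5 98 _], head=3, tail=5, size=2
write(74): buf=[_ _ _ 5 98 74], head=3, tail=0, size=3

Answer: _ _ _ 5 98 74
3
0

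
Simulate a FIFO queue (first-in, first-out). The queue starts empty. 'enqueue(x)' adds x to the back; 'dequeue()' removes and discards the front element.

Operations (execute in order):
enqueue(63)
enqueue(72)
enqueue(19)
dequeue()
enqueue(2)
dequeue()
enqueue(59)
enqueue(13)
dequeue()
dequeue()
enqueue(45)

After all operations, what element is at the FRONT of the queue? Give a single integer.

enqueue(63): queue = [63]
enqueue(72): queue = [63, 72]
enqueue(19): queue = [63, 72, 19]
dequeue(): queue = [72, 19]
enqueue(2): queue = [72, 19, 2]
dequeue(): queue = [19, 2]
enqueue(59): queue = [19, 2, 59]
enqueue(13): queue = [19, 2, 59, 13]
dequeue(): queue = [2, 59, 13]
dequeue(): queue = [59, 13]
enqueue(45): queue = [59, 13, 45]

Answer: 59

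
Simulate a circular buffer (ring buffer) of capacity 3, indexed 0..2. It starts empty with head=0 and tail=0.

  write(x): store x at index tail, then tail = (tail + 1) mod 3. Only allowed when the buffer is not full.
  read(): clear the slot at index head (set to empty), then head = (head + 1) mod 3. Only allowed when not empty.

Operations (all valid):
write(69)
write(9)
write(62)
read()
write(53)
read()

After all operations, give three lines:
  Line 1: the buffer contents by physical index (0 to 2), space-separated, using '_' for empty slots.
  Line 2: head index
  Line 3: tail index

Answer: 53 _ 62
2
1

Derivation:
write(69): buf=[69 _ _], head=0, tail=1, size=1
write(9): buf=[69 9 _], head=0, tail=2, size=2
write(62): buf=[69 9 62], head=0, tail=0, size=3
read(): buf=[_ 9 62], head=1, tail=0, size=2
write(53): buf=[53 9 62], head=1, tail=1, size=3
read(): buf=[53 _ 62], head=2, tail=1, size=2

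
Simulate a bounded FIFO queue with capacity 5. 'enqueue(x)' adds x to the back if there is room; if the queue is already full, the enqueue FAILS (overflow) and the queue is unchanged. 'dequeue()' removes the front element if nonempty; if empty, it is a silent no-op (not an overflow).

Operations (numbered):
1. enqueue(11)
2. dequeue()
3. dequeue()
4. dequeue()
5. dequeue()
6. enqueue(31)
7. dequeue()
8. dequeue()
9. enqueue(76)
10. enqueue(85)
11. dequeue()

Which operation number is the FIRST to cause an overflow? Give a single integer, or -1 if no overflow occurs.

1. enqueue(11): size=1
2. dequeue(): size=0
3. dequeue(): empty, no-op, size=0
4. dequeue(): empty, no-op, size=0
5. dequeue(): empty, no-op, size=0
6. enqueue(31): size=1
7. dequeue(): size=0
8. dequeue(): empty, no-op, size=0
9. enqueue(76): size=1
10. enqueue(85): size=2
11. dequeue(): size=1

Answer: -1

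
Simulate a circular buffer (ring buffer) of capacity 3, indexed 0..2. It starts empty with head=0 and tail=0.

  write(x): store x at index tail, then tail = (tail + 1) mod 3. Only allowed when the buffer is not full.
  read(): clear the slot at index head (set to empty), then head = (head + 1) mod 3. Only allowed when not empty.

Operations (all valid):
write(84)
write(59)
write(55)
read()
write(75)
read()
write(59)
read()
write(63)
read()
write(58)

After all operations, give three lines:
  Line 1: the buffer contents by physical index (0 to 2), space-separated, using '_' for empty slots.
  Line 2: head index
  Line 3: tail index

Answer: 58 59 63
1
1

Derivation:
write(84): buf=[84 _ _], head=0, tail=1, size=1
write(59): buf=[84 59 _], head=0, tail=2, size=2
write(55): buf=[84 59 55], head=0, tail=0, size=3
read(): buf=[_ 59 55], head=1, tail=0, size=2
write(75): buf=[75 59 55], head=1, tail=1, size=3
read(): buf=[75 _ 55], head=2, tail=1, size=2
write(59): buf=[75 59 55], head=2, tail=2, size=3
read(): buf=[75 59 _], head=0, tail=2, size=2
write(63): buf=[75 59 63], head=0, tail=0, size=3
read(): buf=[_ 59 63], head=1, tail=0, size=2
write(58): buf=[58 59 63], head=1, tail=1, size=3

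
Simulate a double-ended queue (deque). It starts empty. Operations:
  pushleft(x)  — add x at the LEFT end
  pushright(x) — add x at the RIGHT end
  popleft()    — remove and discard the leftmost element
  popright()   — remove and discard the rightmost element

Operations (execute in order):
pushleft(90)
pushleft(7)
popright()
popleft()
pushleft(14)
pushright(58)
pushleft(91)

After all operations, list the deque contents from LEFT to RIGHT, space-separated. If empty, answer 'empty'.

pushleft(90): [90]
pushleft(7): [7, 90]
popright(): [7]
popleft(): []
pushleft(14): [14]
pushright(58): [14, 58]
pushleft(91): [91, 14, 58]

Answer: 91 14 58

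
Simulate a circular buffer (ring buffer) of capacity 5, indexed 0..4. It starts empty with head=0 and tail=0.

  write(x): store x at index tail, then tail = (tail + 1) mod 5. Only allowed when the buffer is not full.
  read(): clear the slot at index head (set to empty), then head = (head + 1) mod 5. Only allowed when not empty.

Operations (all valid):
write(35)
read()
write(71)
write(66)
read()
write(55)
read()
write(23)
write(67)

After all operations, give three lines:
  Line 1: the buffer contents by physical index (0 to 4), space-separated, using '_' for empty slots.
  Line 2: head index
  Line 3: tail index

write(35): buf=[35 _ _ _ _], head=0, tail=1, size=1
read(): buf=[_ _ _ _ _], head=1, tail=1, size=0
write(71): buf=[_ 71 _ _ _], head=1, tail=2, size=1
write(66): buf=[_ 71 66 _ _], head=1, tail=3, size=2
read(): buf=[_ _ 66 _ _], head=2, tail=3, size=1
write(55): buf=[_ _ 66 55 _], head=2, tail=4, size=2
read(): buf=[_ _ _ 55 _], head=3, tail=4, size=1
write(23): buf=[_ _ _ 55 23], head=3, tail=0, size=2
write(67): buf=[67 _ _ 55 23], head=3, tail=1, size=3

Answer: 67 _ _ 55 23
3
1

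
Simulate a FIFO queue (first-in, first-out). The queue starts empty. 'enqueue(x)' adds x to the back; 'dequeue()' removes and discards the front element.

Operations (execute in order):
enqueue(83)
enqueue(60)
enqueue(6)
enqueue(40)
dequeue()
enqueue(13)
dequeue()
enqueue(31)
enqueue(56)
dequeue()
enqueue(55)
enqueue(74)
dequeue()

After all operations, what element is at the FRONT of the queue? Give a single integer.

Answer: 13

Derivation:
enqueue(83): queue = [83]
enqueue(60): queue = [83, 60]
enqueue(6): queue = [83, 60, 6]
enqueue(40): queue = [83, 60, 6, 40]
dequeue(): queue = [60, 6, 40]
enqueue(13): queue = [60, 6, 40, 13]
dequeue(): queue = [6, 40, 13]
enqueue(31): queue = [6, 40, 13, 31]
enqueue(56): queue = [6, 40, 13, 31, 56]
dequeue(): queue = [40, 13, 31, 56]
enqueue(55): queue = [40, 13, 31, 56, 55]
enqueue(74): queue = [40, 13, 31, 56, 55, 74]
dequeue(): queue = [13, 31, 56, 55, 74]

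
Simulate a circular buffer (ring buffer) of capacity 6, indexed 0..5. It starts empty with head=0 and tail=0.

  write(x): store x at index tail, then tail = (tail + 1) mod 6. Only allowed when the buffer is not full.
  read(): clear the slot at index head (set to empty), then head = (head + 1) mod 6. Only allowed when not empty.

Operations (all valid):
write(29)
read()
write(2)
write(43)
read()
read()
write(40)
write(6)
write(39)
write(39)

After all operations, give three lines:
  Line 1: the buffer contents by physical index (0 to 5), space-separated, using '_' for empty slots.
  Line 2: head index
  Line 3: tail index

Answer: 39 _ _ 40 6 39
3
1

Derivation:
write(29): buf=[29 _ _ _ _ _], head=0, tail=1, size=1
read(): buf=[_ _ _ _ _ _], head=1, tail=1, size=0
write(2): buf=[_ 2 _ _ _ _], head=1, tail=2, size=1
write(43): buf=[_ 2 43 _ _ _], head=1, tail=3, size=2
read(): buf=[_ _ 43 _ _ _], head=2, tail=3, size=1
read(): buf=[_ _ _ _ _ _], head=3, tail=3, size=0
write(40): buf=[_ _ _ 40 _ _], head=3, tail=4, size=1
write(6): buf=[_ _ _ 40 6 _], head=3, tail=5, size=2
write(39): buf=[_ _ _ 40 6 39], head=3, tail=0, size=3
write(39): buf=[39 _ _ 40 6 39], head=3, tail=1, size=4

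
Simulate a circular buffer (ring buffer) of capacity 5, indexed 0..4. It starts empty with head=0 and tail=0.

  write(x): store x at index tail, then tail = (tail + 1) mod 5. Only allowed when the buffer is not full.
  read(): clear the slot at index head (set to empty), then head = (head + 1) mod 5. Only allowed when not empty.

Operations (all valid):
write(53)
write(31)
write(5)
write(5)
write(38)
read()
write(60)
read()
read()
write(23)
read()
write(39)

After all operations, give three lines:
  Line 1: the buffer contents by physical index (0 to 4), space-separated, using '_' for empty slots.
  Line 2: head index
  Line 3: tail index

Answer: 60 23 39 _ 38
4
3

Derivation:
write(53): buf=[53 _ _ _ _], head=0, tail=1, size=1
write(31): buf=[53 31 _ _ _], head=0, tail=2, size=2
write(5): buf=[53 31 5 _ _], head=0, tail=3, size=3
write(5): buf=[53 31 5 5 _], head=0, tail=4, size=4
write(38): buf=[53 31 5 5 38], head=0, tail=0, size=5
read(): buf=[_ 31 5 5 38], head=1, tail=0, size=4
write(60): buf=[60 31 5 5 38], head=1, tail=1, size=5
read(): buf=[60 _ 5 5 38], head=2, tail=1, size=4
read(): buf=[60 _ _ 5 38], head=3, tail=1, size=3
write(23): buf=[60 23 _ 5 38], head=3, tail=2, size=4
read(): buf=[60 23 _ _ 38], head=4, tail=2, size=3
write(39): buf=[60 23 39 _ 38], head=4, tail=3, size=4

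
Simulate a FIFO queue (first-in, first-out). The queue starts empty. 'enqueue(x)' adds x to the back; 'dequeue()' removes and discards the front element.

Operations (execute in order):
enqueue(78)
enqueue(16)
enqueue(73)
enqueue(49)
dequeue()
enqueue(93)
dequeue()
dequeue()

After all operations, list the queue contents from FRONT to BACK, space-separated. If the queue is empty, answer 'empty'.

enqueue(78): [78]
enqueue(16): [78, 16]
enqueue(73): [78, 16, 73]
enqueue(49): [78, 16, 73, 49]
dequeue(): [16, 73, 49]
enqueue(93): [16, 73, 49, 93]
dequeue(): [73, 49, 93]
dequeue(): [49, 93]

Answer: 49 93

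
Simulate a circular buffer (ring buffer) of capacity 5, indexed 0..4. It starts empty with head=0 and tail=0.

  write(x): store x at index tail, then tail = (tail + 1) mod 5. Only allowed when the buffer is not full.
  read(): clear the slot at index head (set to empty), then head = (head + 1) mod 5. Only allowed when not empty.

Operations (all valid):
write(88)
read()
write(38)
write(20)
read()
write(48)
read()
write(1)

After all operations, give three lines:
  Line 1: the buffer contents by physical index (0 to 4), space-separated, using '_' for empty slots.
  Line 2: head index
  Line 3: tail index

write(88): buf=[88 _ _ _ _], head=0, tail=1, size=1
read(): buf=[_ _ _ _ _], head=1, tail=1, size=0
write(38): buf=[_ 38 _ _ _], head=1, tail=2, size=1
write(20): buf=[_ 38 20 _ _], head=1, tail=3, size=2
read(): buf=[_ _ 20 _ _], head=2, tail=3, size=1
write(48): buf=[_ _ 20 48 _], head=2, tail=4, size=2
read(): buf=[_ _ _ 48 _], head=3, tail=4, size=1
write(1): buf=[_ _ _ 48 1], head=3, tail=0, size=2

Answer: _ _ _ 48 1
3
0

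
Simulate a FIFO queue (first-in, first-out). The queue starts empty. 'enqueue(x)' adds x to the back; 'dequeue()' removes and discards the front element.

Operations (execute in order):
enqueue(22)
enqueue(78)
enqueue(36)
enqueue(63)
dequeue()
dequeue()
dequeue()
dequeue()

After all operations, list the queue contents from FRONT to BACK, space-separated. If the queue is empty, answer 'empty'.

Answer: empty

Derivation:
enqueue(22): [22]
enqueue(78): [22, 78]
enqueue(36): [22, 78, 36]
enqueue(63): [22, 78, 36, 63]
dequeue(): [78, 36, 63]
dequeue(): [36, 63]
dequeue(): [63]
dequeue(): []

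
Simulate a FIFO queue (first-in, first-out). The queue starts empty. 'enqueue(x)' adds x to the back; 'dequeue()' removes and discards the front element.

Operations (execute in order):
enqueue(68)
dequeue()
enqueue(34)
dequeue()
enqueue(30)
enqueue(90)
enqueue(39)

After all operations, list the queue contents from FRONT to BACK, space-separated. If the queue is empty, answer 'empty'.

enqueue(68): [68]
dequeue(): []
enqueue(34): [34]
dequeue(): []
enqueue(30): [30]
enqueue(90): [30, 90]
enqueue(39): [30, 90, 39]

Answer: 30 90 39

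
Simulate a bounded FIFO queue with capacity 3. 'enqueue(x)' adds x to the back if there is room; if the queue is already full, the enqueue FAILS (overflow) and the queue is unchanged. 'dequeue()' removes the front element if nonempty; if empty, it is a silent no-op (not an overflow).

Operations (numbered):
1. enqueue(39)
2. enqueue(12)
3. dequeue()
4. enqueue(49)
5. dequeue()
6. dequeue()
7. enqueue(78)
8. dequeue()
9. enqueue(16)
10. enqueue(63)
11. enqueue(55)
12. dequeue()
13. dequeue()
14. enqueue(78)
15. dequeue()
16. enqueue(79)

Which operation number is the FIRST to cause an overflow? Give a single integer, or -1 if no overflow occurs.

Answer: -1

Derivation:
1. enqueue(39): size=1
2. enqueue(12): size=2
3. dequeue(): size=1
4. enqueue(49): size=2
5. dequeue(): size=1
6. dequeue(): size=0
7. enqueue(78): size=1
8. dequeue(): size=0
9. enqueue(16): size=1
10. enqueue(63): size=2
11. enqueue(55): size=3
12. dequeue(): size=2
13. dequeue(): size=1
14. enqueue(78): size=2
15. dequeue(): size=1
16. enqueue(79): size=2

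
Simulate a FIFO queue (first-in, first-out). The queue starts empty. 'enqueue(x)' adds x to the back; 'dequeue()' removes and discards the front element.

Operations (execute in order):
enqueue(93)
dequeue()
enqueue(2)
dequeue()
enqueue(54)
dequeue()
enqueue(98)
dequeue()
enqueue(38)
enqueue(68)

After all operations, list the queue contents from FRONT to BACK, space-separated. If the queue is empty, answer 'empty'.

Answer: 38 68

Derivation:
enqueue(93): [93]
dequeue(): []
enqueue(2): [2]
dequeue(): []
enqueue(54): [54]
dequeue(): []
enqueue(98): [98]
dequeue(): []
enqueue(38): [38]
enqueue(68): [38, 68]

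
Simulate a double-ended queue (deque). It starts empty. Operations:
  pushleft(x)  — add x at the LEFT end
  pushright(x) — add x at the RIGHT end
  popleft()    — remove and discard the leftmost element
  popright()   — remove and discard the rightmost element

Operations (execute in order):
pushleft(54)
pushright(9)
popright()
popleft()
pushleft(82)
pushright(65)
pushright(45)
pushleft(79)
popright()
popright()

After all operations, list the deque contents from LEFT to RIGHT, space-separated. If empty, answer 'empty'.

Answer: 79 82

Derivation:
pushleft(54): [54]
pushright(9): [54, 9]
popright(): [54]
popleft(): []
pushleft(82): [82]
pushright(65): [82, 65]
pushright(45): [82, 65, 45]
pushleft(79): [79, 82, 65, 45]
popright(): [79, 82, 65]
popright(): [79, 82]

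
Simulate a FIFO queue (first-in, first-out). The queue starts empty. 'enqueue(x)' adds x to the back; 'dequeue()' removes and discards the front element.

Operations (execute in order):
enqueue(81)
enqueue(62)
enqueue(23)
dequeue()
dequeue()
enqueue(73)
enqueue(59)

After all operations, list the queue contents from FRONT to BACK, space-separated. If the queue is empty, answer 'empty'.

enqueue(81): [81]
enqueue(62): [81, 62]
enqueue(23): [81, 62, 23]
dequeue(): [62, 23]
dequeue(): [23]
enqueue(73): [23, 73]
enqueue(59): [23, 73, 59]

Answer: 23 73 59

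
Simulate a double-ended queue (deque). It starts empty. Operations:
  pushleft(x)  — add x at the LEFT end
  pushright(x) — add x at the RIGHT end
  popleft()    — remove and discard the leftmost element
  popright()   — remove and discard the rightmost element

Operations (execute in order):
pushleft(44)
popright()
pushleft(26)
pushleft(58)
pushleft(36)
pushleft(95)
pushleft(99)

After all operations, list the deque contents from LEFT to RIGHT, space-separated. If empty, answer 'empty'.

pushleft(44): [44]
popright(): []
pushleft(26): [26]
pushleft(58): [58, 26]
pushleft(36): [36, 58, 26]
pushleft(95): [95, 36, 58, 26]
pushleft(99): [99, 95, 36, 58, 26]

Answer: 99 95 36 58 26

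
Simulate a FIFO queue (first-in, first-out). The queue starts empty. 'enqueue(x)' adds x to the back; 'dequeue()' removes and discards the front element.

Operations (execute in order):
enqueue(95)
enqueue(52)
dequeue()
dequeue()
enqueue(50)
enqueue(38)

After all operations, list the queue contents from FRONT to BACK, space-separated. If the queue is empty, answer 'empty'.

Answer: 50 38

Derivation:
enqueue(95): [95]
enqueue(52): [95, 52]
dequeue(): [52]
dequeue(): []
enqueue(50): [50]
enqueue(38): [50, 38]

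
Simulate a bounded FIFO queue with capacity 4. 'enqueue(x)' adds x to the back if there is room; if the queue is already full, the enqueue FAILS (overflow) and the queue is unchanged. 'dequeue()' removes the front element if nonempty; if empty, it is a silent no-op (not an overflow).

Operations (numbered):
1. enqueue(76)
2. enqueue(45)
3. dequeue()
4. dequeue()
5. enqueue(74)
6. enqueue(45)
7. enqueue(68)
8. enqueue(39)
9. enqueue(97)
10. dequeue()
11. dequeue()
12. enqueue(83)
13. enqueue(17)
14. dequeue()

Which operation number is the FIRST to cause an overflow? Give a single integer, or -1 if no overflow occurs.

Answer: 9

Derivation:
1. enqueue(76): size=1
2. enqueue(45): size=2
3. dequeue(): size=1
4. dequeue(): size=0
5. enqueue(74): size=1
6. enqueue(45): size=2
7. enqueue(68): size=3
8. enqueue(39): size=4
9. enqueue(97): size=4=cap → OVERFLOW (fail)
10. dequeue(): size=3
11. dequeue(): size=2
12. enqueue(83): size=3
13. enqueue(17): size=4
14. dequeue(): size=3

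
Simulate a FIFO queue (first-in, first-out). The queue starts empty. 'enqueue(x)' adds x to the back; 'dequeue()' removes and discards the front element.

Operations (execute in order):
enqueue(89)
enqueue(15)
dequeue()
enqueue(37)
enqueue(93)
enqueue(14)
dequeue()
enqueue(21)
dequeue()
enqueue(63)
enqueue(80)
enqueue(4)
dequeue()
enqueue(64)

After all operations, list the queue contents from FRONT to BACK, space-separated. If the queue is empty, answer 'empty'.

enqueue(89): [89]
enqueue(15): [89, 15]
dequeue(): [15]
enqueue(37): [15, 37]
enqueue(93): [15, 37, 93]
enqueue(14): [15, 37, 93, 14]
dequeue(): [37, 93, 14]
enqueue(21): [37, 93, 14, 21]
dequeue(): [93, 14, 21]
enqueue(63): [93, 14, 21, 63]
enqueue(80): [93, 14, 21, 63, 80]
enqueue(4): [93, 14, 21, 63, 80, 4]
dequeue(): [14, 21, 63, 80, 4]
enqueue(64): [14, 21, 63, 80, 4, 64]

Answer: 14 21 63 80 4 64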